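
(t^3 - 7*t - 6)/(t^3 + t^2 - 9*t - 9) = (t + 2)/(t + 3)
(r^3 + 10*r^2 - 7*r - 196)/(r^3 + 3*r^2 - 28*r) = (r + 7)/r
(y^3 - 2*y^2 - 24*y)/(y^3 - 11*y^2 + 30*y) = (y + 4)/(y - 5)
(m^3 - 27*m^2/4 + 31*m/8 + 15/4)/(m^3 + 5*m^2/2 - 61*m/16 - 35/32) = 4*(2*m^2 - 11*m - 6)/(8*m^2 + 30*m + 7)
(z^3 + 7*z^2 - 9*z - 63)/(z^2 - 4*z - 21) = (z^2 + 4*z - 21)/(z - 7)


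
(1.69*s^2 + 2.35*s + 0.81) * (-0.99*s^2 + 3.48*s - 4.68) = -1.6731*s^4 + 3.5547*s^3 - 0.533099999999999*s^2 - 8.1792*s - 3.7908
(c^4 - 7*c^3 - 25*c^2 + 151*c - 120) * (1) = c^4 - 7*c^3 - 25*c^2 + 151*c - 120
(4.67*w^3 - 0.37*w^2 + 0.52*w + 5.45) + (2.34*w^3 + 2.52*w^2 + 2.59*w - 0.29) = 7.01*w^3 + 2.15*w^2 + 3.11*w + 5.16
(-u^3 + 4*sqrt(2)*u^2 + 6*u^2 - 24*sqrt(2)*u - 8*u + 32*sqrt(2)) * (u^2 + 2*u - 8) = -u^5 + 4*u^4 + 4*sqrt(2)*u^4 - 16*sqrt(2)*u^3 + 12*u^3 - 48*sqrt(2)*u^2 - 64*u^2 + 64*u + 256*sqrt(2)*u - 256*sqrt(2)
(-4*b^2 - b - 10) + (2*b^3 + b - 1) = 2*b^3 - 4*b^2 - 11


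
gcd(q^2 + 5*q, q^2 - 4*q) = q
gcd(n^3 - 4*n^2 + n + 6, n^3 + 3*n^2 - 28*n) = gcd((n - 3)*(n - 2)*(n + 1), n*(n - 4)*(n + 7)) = 1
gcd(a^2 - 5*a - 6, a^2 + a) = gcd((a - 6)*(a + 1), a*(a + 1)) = a + 1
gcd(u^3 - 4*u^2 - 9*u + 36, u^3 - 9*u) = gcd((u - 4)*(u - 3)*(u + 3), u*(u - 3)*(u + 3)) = u^2 - 9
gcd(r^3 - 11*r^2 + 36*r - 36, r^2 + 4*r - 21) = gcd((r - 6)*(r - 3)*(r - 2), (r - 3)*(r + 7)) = r - 3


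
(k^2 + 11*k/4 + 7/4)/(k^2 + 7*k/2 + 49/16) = 4*(k + 1)/(4*k + 7)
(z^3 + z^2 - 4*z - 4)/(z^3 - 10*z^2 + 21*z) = (z^3 + z^2 - 4*z - 4)/(z*(z^2 - 10*z + 21))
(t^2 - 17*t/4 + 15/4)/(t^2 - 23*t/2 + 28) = (4*t^2 - 17*t + 15)/(2*(2*t^2 - 23*t + 56))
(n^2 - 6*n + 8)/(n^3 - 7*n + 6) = (n - 4)/(n^2 + 2*n - 3)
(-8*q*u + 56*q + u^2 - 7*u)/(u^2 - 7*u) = (-8*q + u)/u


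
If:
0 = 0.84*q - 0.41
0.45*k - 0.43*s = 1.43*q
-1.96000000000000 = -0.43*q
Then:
No Solution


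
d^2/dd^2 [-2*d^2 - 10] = -4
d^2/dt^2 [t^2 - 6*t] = 2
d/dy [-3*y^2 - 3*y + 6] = -6*y - 3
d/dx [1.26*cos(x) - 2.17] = -1.26*sin(x)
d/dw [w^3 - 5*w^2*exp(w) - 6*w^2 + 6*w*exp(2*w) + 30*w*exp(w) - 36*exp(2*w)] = -5*w^2*exp(w) + 3*w^2 + 12*w*exp(2*w) + 20*w*exp(w) - 12*w - 66*exp(2*w) + 30*exp(w)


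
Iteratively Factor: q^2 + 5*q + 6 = (q + 2)*(q + 3)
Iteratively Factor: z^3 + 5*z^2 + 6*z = (z + 2)*(z^2 + 3*z) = (z + 2)*(z + 3)*(z)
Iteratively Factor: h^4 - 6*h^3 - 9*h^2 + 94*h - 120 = (h + 4)*(h^3 - 10*h^2 + 31*h - 30) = (h - 5)*(h + 4)*(h^2 - 5*h + 6) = (h - 5)*(h - 3)*(h + 4)*(h - 2)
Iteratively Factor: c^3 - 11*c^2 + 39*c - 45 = (c - 5)*(c^2 - 6*c + 9) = (c - 5)*(c - 3)*(c - 3)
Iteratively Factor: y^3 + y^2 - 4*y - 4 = (y - 2)*(y^2 + 3*y + 2) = (y - 2)*(y + 1)*(y + 2)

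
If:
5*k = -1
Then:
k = -1/5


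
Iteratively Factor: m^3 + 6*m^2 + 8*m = (m + 2)*(m^2 + 4*m) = (m + 2)*(m + 4)*(m)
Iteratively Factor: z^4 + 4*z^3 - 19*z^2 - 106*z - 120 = (z - 5)*(z^3 + 9*z^2 + 26*z + 24) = (z - 5)*(z + 4)*(z^2 + 5*z + 6) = (z - 5)*(z + 2)*(z + 4)*(z + 3)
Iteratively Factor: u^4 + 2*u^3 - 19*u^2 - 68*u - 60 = (u + 2)*(u^3 - 19*u - 30) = (u + 2)*(u + 3)*(u^2 - 3*u - 10) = (u - 5)*(u + 2)*(u + 3)*(u + 2)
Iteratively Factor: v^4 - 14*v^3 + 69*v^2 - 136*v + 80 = (v - 1)*(v^3 - 13*v^2 + 56*v - 80) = (v - 5)*(v - 1)*(v^2 - 8*v + 16) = (v - 5)*(v - 4)*(v - 1)*(v - 4)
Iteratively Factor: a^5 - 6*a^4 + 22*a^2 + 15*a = (a - 3)*(a^4 - 3*a^3 - 9*a^2 - 5*a) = (a - 3)*(a + 1)*(a^3 - 4*a^2 - 5*a) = (a - 3)*(a + 1)^2*(a^2 - 5*a) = (a - 5)*(a - 3)*(a + 1)^2*(a)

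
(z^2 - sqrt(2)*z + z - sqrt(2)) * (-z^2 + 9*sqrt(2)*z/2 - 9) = -z^4 - z^3 + 11*sqrt(2)*z^3/2 - 18*z^2 + 11*sqrt(2)*z^2/2 - 18*z + 9*sqrt(2)*z + 9*sqrt(2)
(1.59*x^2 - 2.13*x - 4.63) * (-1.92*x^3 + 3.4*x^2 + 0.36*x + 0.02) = -3.0528*x^5 + 9.4956*x^4 + 2.22*x^3 - 16.477*x^2 - 1.7094*x - 0.0926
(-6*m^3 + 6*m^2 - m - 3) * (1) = -6*m^3 + 6*m^2 - m - 3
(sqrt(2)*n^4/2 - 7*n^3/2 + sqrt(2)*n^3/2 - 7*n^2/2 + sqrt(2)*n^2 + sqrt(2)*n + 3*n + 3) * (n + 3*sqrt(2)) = sqrt(2)*n^5/2 - n^4/2 + sqrt(2)*n^4/2 - 19*sqrt(2)*n^3/2 - n^3/2 - 19*sqrt(2)*n^2/2 + 9*n^2 + 9*n + 9*sqrt(2)*n + 9*sqrt(2)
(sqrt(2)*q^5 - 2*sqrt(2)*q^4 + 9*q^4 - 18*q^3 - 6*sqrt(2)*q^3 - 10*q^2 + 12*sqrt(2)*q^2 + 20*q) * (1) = sqrt(2)*q^5 - 2*sqrt(2)*q^4 + 9*q^4 - 18*q^3 - 6*sqrt(2)*q^3 - 10*q^2 + 12*sqrt(2)*q^2 + 20*q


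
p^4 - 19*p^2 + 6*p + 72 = (p - 3)^2*(p + 2)*(p + 4)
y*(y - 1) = y^2 - y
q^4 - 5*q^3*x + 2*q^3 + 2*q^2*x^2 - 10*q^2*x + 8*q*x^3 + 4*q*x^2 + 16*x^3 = (q + 2)*(q - 4*x)*(q - 2*x)*(q + x)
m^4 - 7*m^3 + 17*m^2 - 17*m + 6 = (m - 3)*(m - 2)*(m - 1)^2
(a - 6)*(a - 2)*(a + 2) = a^3 - 6*a^2 - 4*a + 24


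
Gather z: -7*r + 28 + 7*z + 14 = -7*r + 7*z + 42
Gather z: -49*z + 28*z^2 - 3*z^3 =-3*z^3 + 28*z^2 - 49*z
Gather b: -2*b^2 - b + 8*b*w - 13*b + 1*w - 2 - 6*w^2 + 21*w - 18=-2*b^2 + b*(8*w - 14) - 6*w^2 + 22*w - 20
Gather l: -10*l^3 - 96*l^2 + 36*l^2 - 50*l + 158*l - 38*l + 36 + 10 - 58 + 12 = -10*l^3 - 60*l^2 + 70*l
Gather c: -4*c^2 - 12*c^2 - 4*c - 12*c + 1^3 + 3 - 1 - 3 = -16*c^2 - 16*c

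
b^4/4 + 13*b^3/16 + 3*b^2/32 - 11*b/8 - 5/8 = (b/4 + 1/2)*(b - 5/4)*(b + 1/2)*(b + 2)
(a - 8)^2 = a^2 - 16*a + 64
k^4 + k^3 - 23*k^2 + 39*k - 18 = (k - 3)*(k - 1)^2*(k + 6)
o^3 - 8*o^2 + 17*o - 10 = (o - 5)*(o - 2)*(o - 1)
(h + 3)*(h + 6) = h^2 + 9*h + 18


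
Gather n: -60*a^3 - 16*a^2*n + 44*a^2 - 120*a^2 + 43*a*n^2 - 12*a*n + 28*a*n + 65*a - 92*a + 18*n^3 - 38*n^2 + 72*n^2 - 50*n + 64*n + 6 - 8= -60*a^3 - 76*a^2 - 27*a + 18*n^3 + n^2*(43*a + 34) + n*(-16*a^2 + 16*a + 14) - 2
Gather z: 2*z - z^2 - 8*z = -z^2 - 6*z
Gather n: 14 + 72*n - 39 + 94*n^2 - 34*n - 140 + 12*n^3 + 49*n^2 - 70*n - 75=12*n^3 + 143*n^2 - 32*n - 240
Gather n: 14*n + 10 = 14*n + 10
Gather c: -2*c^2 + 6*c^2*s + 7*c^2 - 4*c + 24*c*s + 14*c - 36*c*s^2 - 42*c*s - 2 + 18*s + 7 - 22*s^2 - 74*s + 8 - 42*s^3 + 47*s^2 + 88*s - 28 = c^2*(6*s + 5) + c*(-36*s^2 - 18*s + 10) - 42*s^3 + 25*s^2 + 32*s - 15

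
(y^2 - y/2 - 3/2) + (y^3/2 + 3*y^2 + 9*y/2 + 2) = y^3/2 + 4*y^2 + 4*y + 1/2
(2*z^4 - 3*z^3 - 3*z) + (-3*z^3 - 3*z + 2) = 2*z^4 - 6*z^3 - 6*z + 2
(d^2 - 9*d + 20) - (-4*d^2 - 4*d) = 5*d^2 - 5*d + 20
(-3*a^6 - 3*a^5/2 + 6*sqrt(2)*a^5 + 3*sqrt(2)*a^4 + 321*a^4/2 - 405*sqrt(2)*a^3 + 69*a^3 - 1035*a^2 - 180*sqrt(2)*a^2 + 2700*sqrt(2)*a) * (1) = -3*a^6 - 3*a^5/2 + 6*sqrt(2)*a^5 + 3*sqrt(2)*a^4 + 321*a^4/2 - 405*sqrt(2)*a^3 + 69*a^3 - 1035*a^2 - 180*sqrt(2)*a^2 + 2700*sqrt(2)*a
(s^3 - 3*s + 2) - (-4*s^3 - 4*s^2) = 5*s^3 + 4*s^2 - 3*s + 2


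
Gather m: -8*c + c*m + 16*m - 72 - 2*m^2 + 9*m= -8*c - 2*m^2 + m*(c + 25) - 72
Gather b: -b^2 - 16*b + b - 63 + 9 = -b^2 - 15*b - 54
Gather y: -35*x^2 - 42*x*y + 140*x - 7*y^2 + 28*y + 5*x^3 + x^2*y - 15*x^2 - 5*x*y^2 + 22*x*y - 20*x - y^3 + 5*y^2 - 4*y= 5*x^3 - 50*x^2 + 120*x - y^3 + y^2*(-5*x - 2) + y*(x^2 - 20*x + 24)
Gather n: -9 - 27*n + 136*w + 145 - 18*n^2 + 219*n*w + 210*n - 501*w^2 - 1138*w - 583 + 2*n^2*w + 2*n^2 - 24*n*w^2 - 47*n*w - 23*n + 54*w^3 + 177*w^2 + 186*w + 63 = n^2*(2*w - 16) + n*(-24*w^2 + 172*w + 160) + 54*w^3 - 324*w^2 - 816*w - 384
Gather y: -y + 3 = 3 - y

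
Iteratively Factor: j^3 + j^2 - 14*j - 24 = (j + 3)*(j^2 - 2*j - 8) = (j + 2)*(j + 3)*(j - 4)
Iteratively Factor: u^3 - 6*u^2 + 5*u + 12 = (u - 3)*(u^2 - 3*u - 4) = (u - 4)*(u - 3)*(u + 1)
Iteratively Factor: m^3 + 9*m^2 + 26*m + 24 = (m + 3)*(m^2 + 6*m + 8) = (m + 2)*(m + 3)*(m + 4)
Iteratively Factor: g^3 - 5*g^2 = (g - 5)*(g^2) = g*(g - 5)*(g)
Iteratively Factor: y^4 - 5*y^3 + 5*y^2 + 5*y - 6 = (y + 1)*(y^3 - 6*y^2 + 11*y - 6) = (y - 3)*(y + 1)*(y^2 - 3*y + 2) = (y - 3)*(y - 2)*(y + 1)*(y - 1)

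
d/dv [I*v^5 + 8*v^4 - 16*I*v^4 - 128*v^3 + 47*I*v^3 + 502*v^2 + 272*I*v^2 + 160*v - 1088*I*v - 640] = 5*I*v^4 + v^3*(32 - 64*I) + v^2*(-384 + 141*I) + v*(1004 + 544*I) + 160 - 1088*I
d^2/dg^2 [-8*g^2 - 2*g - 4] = -16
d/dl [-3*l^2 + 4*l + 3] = 4 - 6*l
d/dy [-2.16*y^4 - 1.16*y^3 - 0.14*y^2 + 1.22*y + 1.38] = -8.64*y^3 - 3.48*y^2 - 0.28*y + 1.22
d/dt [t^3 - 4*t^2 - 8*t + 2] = 3*t^2 - 8*t - 8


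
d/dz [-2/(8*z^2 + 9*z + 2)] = 2*(16*z + 9)/(8*z^2 + 9*z + 2)^2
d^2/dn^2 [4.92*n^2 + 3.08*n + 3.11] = 9.84000000000000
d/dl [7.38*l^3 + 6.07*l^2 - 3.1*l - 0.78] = 22.14*l^2 + 12.14*l - 3.1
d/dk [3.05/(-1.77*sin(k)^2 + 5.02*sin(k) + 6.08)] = (10.797*sin(k) - 15.311)*cos(k)/(-1.77*sin(k)^2 + 5.02*sin(k) + 6.08)^2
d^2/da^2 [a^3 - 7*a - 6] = 6*a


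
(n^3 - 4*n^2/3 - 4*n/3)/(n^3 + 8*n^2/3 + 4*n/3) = (n - 2)/(n + 2)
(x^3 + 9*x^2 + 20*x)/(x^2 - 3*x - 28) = x*(x + 5)/(x - 7)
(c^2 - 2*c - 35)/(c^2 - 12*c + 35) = (c + 5)/(c - 5)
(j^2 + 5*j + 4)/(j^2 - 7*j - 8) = (j + 4)/(j - 8)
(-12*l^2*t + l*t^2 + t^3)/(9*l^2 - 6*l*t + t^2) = t*(4*l + t)/(-3*l + t)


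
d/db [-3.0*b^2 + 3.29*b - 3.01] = 3.29 - 6.0*b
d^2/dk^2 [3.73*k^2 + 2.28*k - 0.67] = 7.46000000000000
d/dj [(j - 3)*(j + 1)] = 2*j - 2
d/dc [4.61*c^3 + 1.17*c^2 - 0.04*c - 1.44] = 13.83*c^2 + 2.34*c - 0.04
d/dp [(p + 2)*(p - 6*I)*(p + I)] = 3*p^2 + p*(4 - 10*I) + 6 - 10*I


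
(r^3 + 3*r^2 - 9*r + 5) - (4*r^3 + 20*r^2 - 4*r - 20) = -3*r^3 - 17*r^2 - 5*r + 25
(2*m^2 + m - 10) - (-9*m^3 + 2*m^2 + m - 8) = 9*m^3 - 2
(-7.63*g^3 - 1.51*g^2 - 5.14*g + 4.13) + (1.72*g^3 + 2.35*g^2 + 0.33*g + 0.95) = -5.91*g^3 + 0.84*g^2 - 4.81*g + 5.08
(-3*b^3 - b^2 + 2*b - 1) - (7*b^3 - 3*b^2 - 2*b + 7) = -10*b^3 + 2*b^2 + 4*b - 8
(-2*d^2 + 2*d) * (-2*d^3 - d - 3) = 4*d^5 - 4*d^4 + 2*d^3 + 4*d^2 - 6*d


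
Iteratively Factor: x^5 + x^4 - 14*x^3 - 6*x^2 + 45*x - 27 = (x - 1)*(x^4 + 2*x^3 - 12*x^2 - 18*x + 27) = (x - 1)*(x + 3)*(x^3 - x^2 - 9*x + 9) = (x - 3)*(x - 1)*(x + 3)*(x^2 + 2*x - 3) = (x - 3)*(x - 1)^2*(x + 3)*(x + 3)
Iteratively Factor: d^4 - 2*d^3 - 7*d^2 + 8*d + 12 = (d + 1)*(d^3 - 3*d^2 - 4*d + 12) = (d + 1)*(d + 2)*(d^2 - 5*d + 6) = (d - 2)*(d + 1)*(d + 2)*(d - 3)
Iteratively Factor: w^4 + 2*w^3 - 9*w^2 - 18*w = (w + 3)*(w^3 - w^2 - 6*w) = w*(w + 3)*(w^2 - w - 6) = w*(w + 2)*(w + 3)*(w - 3)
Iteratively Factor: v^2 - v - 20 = (v - 5)*(v + 4)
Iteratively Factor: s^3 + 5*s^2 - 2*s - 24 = (s + 4)*(s^2 + s - 6) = (s - 2)*(s + 4)*(s + 3)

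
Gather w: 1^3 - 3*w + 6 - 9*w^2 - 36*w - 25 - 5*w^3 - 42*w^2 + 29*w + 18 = -5*w^3 - 51*w^2 - 10*w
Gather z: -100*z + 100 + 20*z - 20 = 80 - 80*z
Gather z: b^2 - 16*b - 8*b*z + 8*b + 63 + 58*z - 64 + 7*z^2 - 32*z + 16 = b^2 - 8*b + 7*z^2 + z*(26 - 8*b) + 15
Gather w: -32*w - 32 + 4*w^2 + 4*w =4*w^2 - 28*w - 32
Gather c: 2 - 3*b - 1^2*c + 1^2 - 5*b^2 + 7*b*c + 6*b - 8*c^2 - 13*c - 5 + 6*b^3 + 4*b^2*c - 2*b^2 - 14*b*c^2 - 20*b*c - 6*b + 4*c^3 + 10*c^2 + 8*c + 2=6*b^3 - 7*b^2 - 3*b + 4*c^3 + c^2*(2 - 14*b) + c*(4*b^2 - 13*b - 6)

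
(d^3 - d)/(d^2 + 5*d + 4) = d*(d - 1)/(d + 4)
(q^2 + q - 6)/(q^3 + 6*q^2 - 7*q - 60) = (q^2 + q - 6)/(q^3 + 6*q^2 - 7*q - 60)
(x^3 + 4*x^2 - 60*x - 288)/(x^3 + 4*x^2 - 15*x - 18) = (x^2 - 2*x - 48)/(x^2 - 2*x - 3)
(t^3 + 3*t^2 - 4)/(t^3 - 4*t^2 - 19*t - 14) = (t^2 + t - 2)/(t^2 - 6*t - 7)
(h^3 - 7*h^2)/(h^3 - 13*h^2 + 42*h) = h/(h - 6)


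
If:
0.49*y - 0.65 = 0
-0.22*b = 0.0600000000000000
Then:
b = -0.27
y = 1.33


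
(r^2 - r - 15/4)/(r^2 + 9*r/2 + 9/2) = (r - 5/2)/(r + 3)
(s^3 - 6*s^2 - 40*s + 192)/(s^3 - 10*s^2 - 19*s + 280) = (s^2 + 2*s - 24)/(s^2 - 2*s - 35)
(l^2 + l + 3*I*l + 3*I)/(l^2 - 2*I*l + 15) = (l + 1)/(l - 5*I)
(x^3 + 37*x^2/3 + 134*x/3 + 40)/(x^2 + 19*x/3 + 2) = (3*x^2 + 19*x + 20)/(3*x + 1)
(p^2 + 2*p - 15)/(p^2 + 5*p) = (p - 3)/p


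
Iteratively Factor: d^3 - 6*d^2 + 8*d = (d - 2)*(d^2 - 4*d) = (d - 4)*(d - 2)*(d)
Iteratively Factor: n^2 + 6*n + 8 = (n + 2)*(n + 4)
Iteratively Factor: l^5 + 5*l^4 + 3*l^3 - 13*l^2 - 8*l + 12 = (l - 1)*(l^4 + 6*l^3 + 9*l^2 - 4*l - 12) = (l - 1)*(l + 2)*(l^3 + 4*l^2 + l - 6) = (l - 1)*(l + 2)*(l + 3)*(l^2 + l - 2) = (l - 1)^2*(l + 2)*(l + 3)*(l + 2)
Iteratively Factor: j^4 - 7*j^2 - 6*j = (j + 2)*(j^3 - 2*j^2 - 3*j) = (j - 3)*(j + 2)*(j^2 + j) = (j - 3)*(j + 1)*(j + 2)*(j)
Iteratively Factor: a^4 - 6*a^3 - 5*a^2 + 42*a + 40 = (a + 2)*(a^3 - 8*a^2 + 11*a + 20) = (a - 4)*(a + 2)*(a^2 - 4*a - 5) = (a - 5)*(a - 4)*(a + 2)*(a + 1)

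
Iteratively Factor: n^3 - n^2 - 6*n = (n)*(n^2 - n - 6) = n*(n + 2)*(n - 3)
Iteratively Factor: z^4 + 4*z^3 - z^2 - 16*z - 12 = (z + 3)*(z^3 + z^2 - 4*z - 4) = (z + 2)*(z + 3)*(z^2 - z - 2) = (z + 1)*(z + 2)*(z + 3)*(z - 2)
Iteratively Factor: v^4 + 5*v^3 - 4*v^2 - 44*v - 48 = (v + 4)*(v^3 + v^2 - 8*v - 12) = (v + 2)*(v + 4)*(v^2 - v - 6) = (v + 2)^2*(v + 4)*(v - 3)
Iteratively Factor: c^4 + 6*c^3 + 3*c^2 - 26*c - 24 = (c + 3)*(c^3 + 3*c^2 - 6*c - 8) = (c - 2)*(c + 3)*(c^2 + 5*c + 4) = (c - 2)*(c + 1)*(c + 3)*(c + 4)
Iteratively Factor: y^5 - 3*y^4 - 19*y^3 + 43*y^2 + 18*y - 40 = (y + 4)*(y^4 - 7*y^3 + 9*y^2 + 7*y - 10) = (y - 2)*(y + 4)*(y^3 - 5*y^2 - y + 5) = (y - 2)*(y - 1)*(y + 4)*(y^2 - 4*y - 5) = (y - 5)*(y - 2)*(y - 1)*(y + 4)*(y + 1)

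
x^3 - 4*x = x*(x - 2)*(x + 2)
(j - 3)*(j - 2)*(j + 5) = j^3 - 19*j + 30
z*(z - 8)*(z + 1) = z^3 - 7*z^2 - 8*z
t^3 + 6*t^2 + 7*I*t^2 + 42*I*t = t*(t + 6)*(t + 7*I)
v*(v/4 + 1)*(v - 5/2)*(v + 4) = v^4/4 + 11*v^3/8 - v^2 - 10*v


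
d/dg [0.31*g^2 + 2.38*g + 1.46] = 0.62*g + 2.38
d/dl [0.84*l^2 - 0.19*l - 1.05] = 1.68*l - 0.19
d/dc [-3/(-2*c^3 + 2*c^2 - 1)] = 6*c*(2 - 3*c)/(2*c^3 - 2*c^2 + 1)^2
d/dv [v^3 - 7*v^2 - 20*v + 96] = 3*v^2 - 14*v - 20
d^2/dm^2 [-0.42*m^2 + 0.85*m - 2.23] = -0.840000000000000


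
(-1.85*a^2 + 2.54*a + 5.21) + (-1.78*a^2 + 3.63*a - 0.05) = -3.63*a^2 + 6.17*a + 5.16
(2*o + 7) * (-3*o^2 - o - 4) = -6*o^3 - 23*o^2 - 15*o - 28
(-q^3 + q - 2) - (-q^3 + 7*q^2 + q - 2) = -7*q^2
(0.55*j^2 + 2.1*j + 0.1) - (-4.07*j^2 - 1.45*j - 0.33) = 4.62*j^2 + 3.55*j + 0.43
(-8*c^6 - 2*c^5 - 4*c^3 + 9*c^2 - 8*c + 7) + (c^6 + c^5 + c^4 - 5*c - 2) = -7*c^6 - c^5 + c^4 - 4*c^3 + 9*c^2 - 13*c + 5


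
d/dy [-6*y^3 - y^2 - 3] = 2*y*(-9*y - 1)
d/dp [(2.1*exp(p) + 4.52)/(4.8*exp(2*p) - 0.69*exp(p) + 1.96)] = (-10.08*exp(2*p) - 43.392*exp(p) + 7.2348)*exp(p)/(23.04*exp(4*p) - 6.624*exp(3*p) + 19.2921*exp(2*p) - 2.7048*exp(p) + 3.8416)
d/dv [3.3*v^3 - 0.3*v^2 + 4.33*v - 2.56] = 9.9*v^2 - 0.6*v + 4.33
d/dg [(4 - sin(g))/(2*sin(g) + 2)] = -5*cos(g)/(2*(sin(g) + 1)^2)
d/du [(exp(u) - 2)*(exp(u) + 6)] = 2*(exp(u) + 2)*exp(u)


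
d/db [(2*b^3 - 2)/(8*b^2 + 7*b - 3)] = 2*(3*b^2*(8*b^2 + 7*b - 3) - (16*b + 7)*(b^3 - 1))/(8*b^2 + 7*b - 3)^2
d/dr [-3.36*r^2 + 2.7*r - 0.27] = 2.7 - 6.72*r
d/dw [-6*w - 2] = -6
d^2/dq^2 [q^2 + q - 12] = 2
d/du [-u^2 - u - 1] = -2*u - 1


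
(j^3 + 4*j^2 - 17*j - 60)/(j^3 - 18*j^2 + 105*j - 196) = (j^2 + 8*j + 15)/(j^2 - 14*j + 49)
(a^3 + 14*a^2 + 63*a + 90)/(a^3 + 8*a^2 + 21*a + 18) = (a^2 + 11*a + 30)/(a^2 + 5*a + 6)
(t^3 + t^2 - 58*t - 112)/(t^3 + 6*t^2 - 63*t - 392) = (t + 2)/(t + 7)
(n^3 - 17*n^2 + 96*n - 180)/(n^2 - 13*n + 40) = (n^2 - 12*n + 36)/(n - 8)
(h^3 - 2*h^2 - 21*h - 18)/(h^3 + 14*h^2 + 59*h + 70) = (h^3 - 2*h^2 - 21*h - 18)/(h^3 + 14*h^2 + 59*h + 70)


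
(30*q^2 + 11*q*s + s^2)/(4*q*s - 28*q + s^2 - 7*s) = (30*q^2 + 11*q*s + s^2)/(4*q*s - 28*q + s^2 - 7*s)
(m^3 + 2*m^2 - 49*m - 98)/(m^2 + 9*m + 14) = m - 7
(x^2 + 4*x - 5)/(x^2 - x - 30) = (x - 1)/(x - 6)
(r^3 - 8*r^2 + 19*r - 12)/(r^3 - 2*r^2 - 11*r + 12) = (r - 3)/(r + 3)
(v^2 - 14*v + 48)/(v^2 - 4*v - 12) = (v - 8)/(v + 2)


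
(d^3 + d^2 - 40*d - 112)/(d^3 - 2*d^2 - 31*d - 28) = (d + 4)/(d + 1)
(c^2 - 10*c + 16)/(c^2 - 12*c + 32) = (c - 2)/(c - 4)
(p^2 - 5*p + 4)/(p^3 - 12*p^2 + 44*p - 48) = (p - 1)/(p^2 - 8*p + 12)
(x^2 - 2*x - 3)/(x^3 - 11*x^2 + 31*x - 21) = (x + 1)/(x^2 - 8*x + 7)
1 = 1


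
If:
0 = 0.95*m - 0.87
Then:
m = 0.92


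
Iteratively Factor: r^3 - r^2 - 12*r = (r)*(r^2 - r - 12) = r*(r + 3)*(r - 4)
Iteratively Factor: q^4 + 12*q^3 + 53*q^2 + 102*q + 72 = (q + 4)*(q^3 + 8*q^2 + 21*q + 18) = (q + 2)*(q + 4)*(q^2 + 6*q + 9) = (q + 2)*(q + 3)*(q + 4)*(q + 3)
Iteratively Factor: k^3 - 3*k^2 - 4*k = (k + 1)*(k^2 - 4*k) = k*(k + 1)*(k - 4)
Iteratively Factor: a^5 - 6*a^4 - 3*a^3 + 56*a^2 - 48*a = (a - 4)*(a^4 - 2*a^3 - 11*a^2 + 12*a) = (a - 4)^2*(a^3 + 2*a^2 - 3*a) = a*(a - 4)^2*(a^2 + 2*a - 3) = a*(a - 4)^2*(a + 3)*(a - 1)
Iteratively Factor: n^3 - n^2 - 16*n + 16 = (n + 4)*(n^2 - 5*n + 4) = (n - 4)*(n + 4)*(n - 1)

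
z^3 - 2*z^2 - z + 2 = (z - 2)*(z - 1)*(z + 1)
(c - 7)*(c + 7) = c^2 - 49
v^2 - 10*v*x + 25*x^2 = (v - 5*x)^2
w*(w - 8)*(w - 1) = w^3 - 9*w^2 + 8*w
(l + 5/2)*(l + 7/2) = l^2 + 6*l + 35/4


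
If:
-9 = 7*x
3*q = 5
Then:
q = 5/3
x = -9/7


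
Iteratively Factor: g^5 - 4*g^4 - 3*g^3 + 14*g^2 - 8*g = (g)*(g^4 - 4*g^3 - 3*g^2 + 14*g - 8) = g*(g - 1)*(g^3 - 3*g^2 - 6*g + 8) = g*(g - 1)^2*(g^2 - 2*g - 8) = g*(g - 1)^2*(g + 2)*(g - 4)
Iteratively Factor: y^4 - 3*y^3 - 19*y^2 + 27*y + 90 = (y + 3)*(y^3 - 6*y^2 - y + 30) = (y - 5)*(y + 3)*(y^2 - y - 6) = (y - 5)*(y + 2)*(y + 3)*(y - 3)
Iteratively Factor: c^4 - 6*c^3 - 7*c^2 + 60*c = (c - 5)*(c^3 - c^2 - 12*c) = (c - 5)*(c - 4)*(c^2 + 3*c) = (c - 5)*(c - 4)*(c + 3)*(c)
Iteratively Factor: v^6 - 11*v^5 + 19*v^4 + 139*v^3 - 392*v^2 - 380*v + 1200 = (v + 2)*(v^5 - 13*v^4 + 45*v^3 + 49*v^2 - 490*v + 600) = (v - 5)*(v + 2)*(v^4 - 8*v^3 + 5*v^2 + 74*v - 120) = (v - 5)*(v - 4)*(v + 2)*(v^3 - 4*v^2 - 11*v + 30) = (v - 5)^2*(v - 4)*(v + 2)*(v^2 + v - 6) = (v - 5)^2*(v - 4)*(v - 2)*(v + 2)*(v + 3)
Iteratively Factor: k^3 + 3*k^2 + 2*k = (k)*(k^2 + 3*k + 2) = k*(k + 2)*(k + 1)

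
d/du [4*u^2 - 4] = 8*u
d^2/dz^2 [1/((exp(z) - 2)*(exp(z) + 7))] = (4*exp(3*z) + 15*exp(2*z) + 81*exp(z) + 70)*exp(z)/(exp(6*z) + 15*exp(5*z) + 33*exp(4*z) - 295*exp(3*z) - 462*exp(2*z) + 2940*exp(z) - 2744)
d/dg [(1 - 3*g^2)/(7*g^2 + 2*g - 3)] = 2*(-3*g^2 + 2*g - 1)/(49*g^4 + 28*g^3 - 38*g^2 - 12*g + 9)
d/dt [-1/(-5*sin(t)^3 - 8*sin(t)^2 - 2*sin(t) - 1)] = (-16*sin(t) + 15*cos(t)^2 - 17)*cos(t)/(5*sin(t)^3 + 8*sin(t)^2 + 2*sin(t) + 1)^2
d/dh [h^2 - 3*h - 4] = 2*h - 3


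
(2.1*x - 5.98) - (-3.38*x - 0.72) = 5.48*x - 5.26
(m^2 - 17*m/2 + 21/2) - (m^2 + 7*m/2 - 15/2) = 18 - 12*m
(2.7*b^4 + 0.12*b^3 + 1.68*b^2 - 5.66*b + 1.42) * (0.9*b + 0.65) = 2.43*b^5 + 1.863*b^4 + 1.59*b^3 - 4.002*b^2 - 2.401*b + 0.923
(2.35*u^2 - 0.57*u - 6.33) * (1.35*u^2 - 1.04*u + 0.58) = 3.1725*u^4 - 3.2135*u^3 - 6.5897*u^2 + 6.2526*u - 3.6714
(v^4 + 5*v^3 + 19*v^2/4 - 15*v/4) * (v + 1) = v^5 + 6*v^4 + 39*v^3/4 + v^2 - 15*v/4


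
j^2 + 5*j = j*(j + 5)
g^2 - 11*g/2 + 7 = (g - 7/2)*(g - 2)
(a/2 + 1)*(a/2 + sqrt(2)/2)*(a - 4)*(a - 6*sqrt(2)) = a^4/4 - 5*sqrt(2)*a^3/4 - a^3/2 - 5*a^2 + 5*sqrt(2)*a^2/2 + 6*a + 10*sqrt(2)*a + 24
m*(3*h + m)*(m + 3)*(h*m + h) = 3*h^2*m^3 + 12*h^2*m^2 + 9*h^2*m + h*m^4 + 4*h*m^3 + 3*h*m^2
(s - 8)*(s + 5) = s^2 - 3*s - 40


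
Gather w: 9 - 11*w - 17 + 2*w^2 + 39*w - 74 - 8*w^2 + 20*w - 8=-6*w^2 + 48*w - 90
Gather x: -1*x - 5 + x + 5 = 0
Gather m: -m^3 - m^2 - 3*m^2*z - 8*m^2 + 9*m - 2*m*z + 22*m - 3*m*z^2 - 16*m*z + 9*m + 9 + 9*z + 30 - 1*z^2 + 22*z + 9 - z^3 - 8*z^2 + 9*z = -m^3 + m^2*(-3*z - 9) + m*(-3*z^2 - 18*z + 40) - z^3 - 9*z^2 + 40*z + 48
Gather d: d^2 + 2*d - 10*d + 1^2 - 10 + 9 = d^2 - 8*d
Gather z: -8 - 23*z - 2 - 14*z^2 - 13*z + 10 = -14*z^2 - 36*z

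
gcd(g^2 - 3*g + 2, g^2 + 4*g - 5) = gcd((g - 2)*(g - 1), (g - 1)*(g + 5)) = g - 1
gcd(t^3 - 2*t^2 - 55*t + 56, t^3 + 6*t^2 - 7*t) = t^2 + 6*t - 7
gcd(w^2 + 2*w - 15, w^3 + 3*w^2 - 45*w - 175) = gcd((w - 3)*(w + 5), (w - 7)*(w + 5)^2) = w + 5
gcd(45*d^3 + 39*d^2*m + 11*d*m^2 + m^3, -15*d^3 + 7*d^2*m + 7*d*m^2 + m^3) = 15*d^2 + 8*d*m + m^2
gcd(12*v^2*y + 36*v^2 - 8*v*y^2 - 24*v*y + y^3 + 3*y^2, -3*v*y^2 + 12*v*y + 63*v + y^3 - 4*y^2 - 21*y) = y + 3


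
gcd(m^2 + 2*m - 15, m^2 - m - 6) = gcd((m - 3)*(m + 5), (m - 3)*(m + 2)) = m - 3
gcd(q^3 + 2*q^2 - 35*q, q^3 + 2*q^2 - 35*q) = q^3 + 2*q^2 - 35*q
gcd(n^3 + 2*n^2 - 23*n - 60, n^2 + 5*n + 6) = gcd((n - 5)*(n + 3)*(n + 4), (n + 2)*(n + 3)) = n + 3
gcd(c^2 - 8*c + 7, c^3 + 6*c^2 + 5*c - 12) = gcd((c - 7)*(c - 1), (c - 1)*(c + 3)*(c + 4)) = c - 1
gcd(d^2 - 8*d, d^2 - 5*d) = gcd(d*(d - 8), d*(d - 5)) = d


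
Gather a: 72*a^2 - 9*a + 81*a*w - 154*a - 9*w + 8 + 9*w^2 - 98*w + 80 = 72*a^2 + a*(81*w - 163) + 9*w^2 - 107*w + 88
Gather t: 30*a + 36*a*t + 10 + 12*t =30*a + t*(36*a + 12) + 10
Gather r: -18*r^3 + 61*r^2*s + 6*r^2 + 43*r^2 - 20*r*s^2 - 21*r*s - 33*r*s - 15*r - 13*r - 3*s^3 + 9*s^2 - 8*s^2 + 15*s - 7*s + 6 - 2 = -18*r^3 + r^2*(61*s + 49) + r*(-20*s^2 - 54*s - 28) - 3*s^3 + s^2 + 8*s + 4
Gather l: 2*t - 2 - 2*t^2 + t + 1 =-2*t^2 + 3*t - 1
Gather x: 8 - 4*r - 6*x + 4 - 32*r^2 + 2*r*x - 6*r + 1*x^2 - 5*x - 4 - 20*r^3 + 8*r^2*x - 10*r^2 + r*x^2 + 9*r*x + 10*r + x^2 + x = -20*r^3 - 42*r^2 + x^2*(r + 2) + x*(8*r^2 + 11*r - 10) + 8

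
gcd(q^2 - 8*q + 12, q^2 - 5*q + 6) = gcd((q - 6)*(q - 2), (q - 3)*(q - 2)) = q - 2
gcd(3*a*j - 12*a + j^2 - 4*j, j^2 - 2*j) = 1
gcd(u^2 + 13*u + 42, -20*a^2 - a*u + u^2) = 1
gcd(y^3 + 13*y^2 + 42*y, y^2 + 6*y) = y^2 + 6*y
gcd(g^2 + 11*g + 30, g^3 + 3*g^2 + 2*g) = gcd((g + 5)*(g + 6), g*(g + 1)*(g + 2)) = 1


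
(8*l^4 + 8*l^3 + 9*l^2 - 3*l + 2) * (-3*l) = -24*l^5 - 24*l^4 - 27*l^3 + 9*l^2 - 6*l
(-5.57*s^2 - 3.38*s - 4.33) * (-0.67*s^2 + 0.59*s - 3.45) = 3.7319*s^4 - 1.0217*s^3 + 20.1234*s^2 + 9.1063*s + 14.9385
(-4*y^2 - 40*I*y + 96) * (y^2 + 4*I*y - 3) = -4*y^4 - 56*I*y^3 + 268*y^2 + 504*I*y - 288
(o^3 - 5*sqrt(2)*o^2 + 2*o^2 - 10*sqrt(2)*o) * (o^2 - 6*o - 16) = o^5 - 5*sqrt(2)*o^4 - 4*o^4 - 28*o^3 + 20*sqrt(2)*o^3 - 32*o^2 + 140*sqrt(2)*o^2 + 160*sqrt(2)*o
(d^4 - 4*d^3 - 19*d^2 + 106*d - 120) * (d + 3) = d^5 - d^4 - 31*d^3 + 49*d^2 + 198*d - 360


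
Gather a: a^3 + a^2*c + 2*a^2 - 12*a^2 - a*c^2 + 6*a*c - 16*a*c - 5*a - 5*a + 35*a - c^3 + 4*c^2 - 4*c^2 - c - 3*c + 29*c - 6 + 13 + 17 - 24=a^3 + a^2*(c - 10) + a*(-c^2 - 10*c + 25) - c^3 + 25*c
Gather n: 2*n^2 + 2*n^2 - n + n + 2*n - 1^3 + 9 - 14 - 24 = 4*n^2 + 2*n - 30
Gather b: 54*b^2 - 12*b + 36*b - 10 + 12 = 54*b^2 + 24*b + 2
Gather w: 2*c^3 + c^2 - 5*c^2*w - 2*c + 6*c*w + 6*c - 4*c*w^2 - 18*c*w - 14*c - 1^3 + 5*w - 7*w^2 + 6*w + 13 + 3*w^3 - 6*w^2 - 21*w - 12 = 2*c^3 + c^2 - 10*c + 3*w^3 + w^2*(-4*c - 13) + w*(-5*c^2 - 12*c - 10)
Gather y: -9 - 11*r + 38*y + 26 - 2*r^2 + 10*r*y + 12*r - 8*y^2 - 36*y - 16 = -2*r^2 + r - 8*y^2 + y*(10*r + 2) + 1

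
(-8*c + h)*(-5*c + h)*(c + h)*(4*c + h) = 160*c^4 + 148*c^3*h - 21*c^2*h^2 - 8*c*h^3 + h^4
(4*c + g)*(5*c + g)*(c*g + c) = 20*c^3*g + 20*c^3 + 9*c^2*g^2 + 9*c^2*g + c*g^3 + c*g^2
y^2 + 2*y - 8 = (y - 2)*(y + 4)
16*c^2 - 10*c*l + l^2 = (-8*c + l)*(-2*c + l)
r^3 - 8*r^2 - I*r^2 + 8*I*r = r*(r - 8)*(r - I)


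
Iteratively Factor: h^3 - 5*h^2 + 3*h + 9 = (h + 1)*(h^2 - 6*h + 9) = (h - 3)*(h + 1)*(h - 3)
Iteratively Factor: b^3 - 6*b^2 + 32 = (b - 4)*(b^2 - 2*b - 8) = (b - 4)^2*(b + 2)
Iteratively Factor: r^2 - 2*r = (r)*(r - 2)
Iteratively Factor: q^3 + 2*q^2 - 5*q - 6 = (q + 1)*(q^2 + q - 6) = (q + 1)*(q + 3)*(q - 2)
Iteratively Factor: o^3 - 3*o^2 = (o)*(o^2 - 3*o) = o*(o - 3)*(o)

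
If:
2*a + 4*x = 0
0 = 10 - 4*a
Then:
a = 5/2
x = -5/4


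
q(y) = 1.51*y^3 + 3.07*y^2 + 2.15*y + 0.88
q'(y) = 4.53*y^2 + 6.14*y + 2.15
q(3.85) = 140.83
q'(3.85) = 92.93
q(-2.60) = -10.50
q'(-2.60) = 16.81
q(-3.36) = -28.96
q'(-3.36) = 32.66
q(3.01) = 76.35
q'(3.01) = 61.67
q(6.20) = 492.10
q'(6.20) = 214.35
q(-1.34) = -0.12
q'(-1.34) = 2.06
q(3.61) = 119.69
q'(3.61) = 83.35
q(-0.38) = 0.42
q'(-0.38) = 0.47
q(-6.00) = -227.66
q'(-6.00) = 128.39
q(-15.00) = -4436.87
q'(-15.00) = 929.30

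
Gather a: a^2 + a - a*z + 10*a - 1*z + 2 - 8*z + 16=a^2 + a*(11 - z) - 9*z + 18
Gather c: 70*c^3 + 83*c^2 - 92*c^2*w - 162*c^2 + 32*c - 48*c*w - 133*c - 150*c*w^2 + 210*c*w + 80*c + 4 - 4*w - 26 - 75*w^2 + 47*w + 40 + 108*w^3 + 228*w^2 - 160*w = 70*c^3 + c^2*(-92*w - 79) + c*(-150*w^2 + 162*w - 21) + 108*w^3 + 153*w^2 - 117*w + 18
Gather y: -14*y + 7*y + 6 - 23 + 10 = -7*y - 7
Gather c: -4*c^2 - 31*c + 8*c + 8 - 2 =-4*c^2 - 23*c + 6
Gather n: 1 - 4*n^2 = 1 - 4*n^2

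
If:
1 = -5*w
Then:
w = -1/5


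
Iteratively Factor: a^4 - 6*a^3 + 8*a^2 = (a)*(a^3 - 6*a^2 + 8*a) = a^2*(a^2 - 6*a + 8) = a^2*(a - 2)*(a - 4)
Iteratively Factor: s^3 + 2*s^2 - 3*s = (s)*(s^2 + 2*s - 3) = s*(s - 1)*(s + 3)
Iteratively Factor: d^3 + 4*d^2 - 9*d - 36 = (d - 3)*(d^2 + 7*d + 12) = (d - 3)*(d + 3)*(d + 4)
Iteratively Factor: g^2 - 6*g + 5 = (g - 1)*(g - 5)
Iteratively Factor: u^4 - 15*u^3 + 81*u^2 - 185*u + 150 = (u - 2)*(u^3 - 13*u^2 + 55*u - 75) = (u - 5)*(u - 2)*(u^2 - 8*u + 15) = (u - 5)^2*(u - 2)*(u - 3)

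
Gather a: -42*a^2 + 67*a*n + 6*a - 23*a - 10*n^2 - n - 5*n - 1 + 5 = -42*a^2 + a*(67*n - 17) - 10*n^2 - 6*n + 4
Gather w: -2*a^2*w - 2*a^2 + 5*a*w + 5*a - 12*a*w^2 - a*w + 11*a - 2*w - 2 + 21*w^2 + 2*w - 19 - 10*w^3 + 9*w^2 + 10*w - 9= -2*a^2 + 16*a - 10*w^3 + w^2*(30 - 12*a) + w*(-2*a^2 + 4*a + 10) - 30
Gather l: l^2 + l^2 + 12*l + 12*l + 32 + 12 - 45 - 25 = 2*l^2 + 24*l - 26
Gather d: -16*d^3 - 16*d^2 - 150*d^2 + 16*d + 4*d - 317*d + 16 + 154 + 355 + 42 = -16*d^3 - 166*d^2 - 297*d + 567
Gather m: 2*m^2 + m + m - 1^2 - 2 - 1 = 2*m^2 + 2*m - 4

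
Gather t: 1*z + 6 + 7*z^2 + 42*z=7*z^2 + 43*z + 6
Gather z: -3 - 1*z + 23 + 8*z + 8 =7*z + 28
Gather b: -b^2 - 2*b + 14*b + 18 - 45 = -b^2 + 12*b - 27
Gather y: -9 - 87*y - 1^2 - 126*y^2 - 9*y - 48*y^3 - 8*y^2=-48*y^3 - 134*y^2 - 96*y - 10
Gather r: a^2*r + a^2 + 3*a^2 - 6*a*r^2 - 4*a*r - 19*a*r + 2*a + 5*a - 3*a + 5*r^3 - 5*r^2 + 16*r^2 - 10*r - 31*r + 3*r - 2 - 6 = 4*a^2 + 4*a + 5*r^3 + r^2*(11 - 6*a) + r*(a^2 - 23*a - 38) - 8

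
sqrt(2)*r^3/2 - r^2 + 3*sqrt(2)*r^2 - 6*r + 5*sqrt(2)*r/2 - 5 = (r + 5)*(r - sqrt(2))*(sqrt(2)*r/2 + sqrt(2)/2)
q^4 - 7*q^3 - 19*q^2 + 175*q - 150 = (q - 6)*(q - 5)*(q - 1)*(q + 5)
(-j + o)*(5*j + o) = -5*j^2 + 4*j*o + o^2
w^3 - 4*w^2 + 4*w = w*(w - 2)^2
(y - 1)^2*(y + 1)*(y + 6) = y^4 + 5*y^3 - 7*y^2 - 5*y + 6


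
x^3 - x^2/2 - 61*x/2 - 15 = (x - 6)*(x + 1/2)*(x + 5)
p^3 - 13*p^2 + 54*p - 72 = (p - 6)*(p - 4)*(p - 3)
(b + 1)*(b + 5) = b^2 + 6*b + 5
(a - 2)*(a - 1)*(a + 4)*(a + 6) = a^4 + 7*a^3 - 4*a^2 - 52*a + 48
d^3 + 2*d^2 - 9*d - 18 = (d - 3)*(d + 2)*(d + 3)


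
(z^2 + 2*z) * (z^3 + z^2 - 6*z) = z^5 + 3*z^4 - 4*z^3 - 12*z^2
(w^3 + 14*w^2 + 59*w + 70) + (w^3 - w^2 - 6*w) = 2*w^3 + 13*w^2 + 53*w + 70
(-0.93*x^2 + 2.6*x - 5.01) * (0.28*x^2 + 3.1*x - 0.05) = -0.2604*x^4 - 2.155*x^3 + 6.7037*x^2 - 15.661*x + 0.2505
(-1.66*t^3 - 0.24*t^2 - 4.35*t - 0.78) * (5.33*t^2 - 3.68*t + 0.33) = -8.8478*t^5 + 4.8296*t^4 - 22.8501*t^3 + 11.7714*t^2 + 1.4349*t - 0.2574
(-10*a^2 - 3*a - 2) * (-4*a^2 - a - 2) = 40*a^4 + 22*a^3 + 31*a^2 + 8*a + 4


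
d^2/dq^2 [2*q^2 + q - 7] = 4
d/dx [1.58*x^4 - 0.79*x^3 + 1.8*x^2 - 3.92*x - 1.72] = 6.32*x^3 - 2.37*x^2 + 3.6*x - 3.92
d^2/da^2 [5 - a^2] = -2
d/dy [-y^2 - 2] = -2*y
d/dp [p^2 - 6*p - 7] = 2*p - 6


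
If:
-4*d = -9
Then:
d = 9/4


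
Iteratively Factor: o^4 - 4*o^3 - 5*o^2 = (o + 1)*(o^3 - 5*o^2) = o*(o + 1)*(o^2 - 5*o) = o^2*(o + 1)*(o - 5)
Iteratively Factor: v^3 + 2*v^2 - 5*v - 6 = (v + 3)*(v^2 - v - 2) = (v - 2)*(v + 3)*(v + 1)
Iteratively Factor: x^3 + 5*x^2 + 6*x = (x + 3)*(x^2 + 2*x) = (x + 2)*(x + 3)*(x)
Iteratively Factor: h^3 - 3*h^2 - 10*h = (h + 2)*(h^2 - 5*h) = h*(h + 2)*(h - 5)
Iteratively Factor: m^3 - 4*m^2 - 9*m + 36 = (m + 3)*(m^2 - 7*m + 12) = (m - 4)*(m + 3)*(m - 3)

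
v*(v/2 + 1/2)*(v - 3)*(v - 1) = v^4/2 - 3*v^3/2 - v^2/2 + 3*v/2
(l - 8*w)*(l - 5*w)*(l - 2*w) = l^3 - 15*l^2*w + 66*l*w^2 - 80*w^3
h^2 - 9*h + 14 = (h - 7)*(h - 2)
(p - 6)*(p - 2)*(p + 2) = p^3 - 6*p^2 - 4*p + 24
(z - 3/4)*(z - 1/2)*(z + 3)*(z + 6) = z^4 + 31*z^3/4 + 57*z^2/8 - 153*z/8 + 27/4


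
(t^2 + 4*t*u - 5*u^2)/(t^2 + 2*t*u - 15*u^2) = (t - u)/(t - 3*u)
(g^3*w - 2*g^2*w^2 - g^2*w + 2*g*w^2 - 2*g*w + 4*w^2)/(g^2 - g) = w*(g^3 - 2*g^2*w - g^2 + 2*g*w - 2*g + 4*w)/(g*(g - 1))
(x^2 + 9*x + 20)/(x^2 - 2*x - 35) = (x + 4)/(x - 7)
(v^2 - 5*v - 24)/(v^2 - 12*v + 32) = (v + 3)/(v - 4)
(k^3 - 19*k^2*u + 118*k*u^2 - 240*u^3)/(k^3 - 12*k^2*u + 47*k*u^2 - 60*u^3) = (k^2 - 14*k*u + 48*u^2)/(k^2 - 7*k*u + 12*u^2)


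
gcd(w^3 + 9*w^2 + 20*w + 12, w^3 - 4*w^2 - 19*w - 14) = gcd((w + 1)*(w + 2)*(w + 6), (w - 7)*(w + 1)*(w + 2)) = w^2 + 3*w + 2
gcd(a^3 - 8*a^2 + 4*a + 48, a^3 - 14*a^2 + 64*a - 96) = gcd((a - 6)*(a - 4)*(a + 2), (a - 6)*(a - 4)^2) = a^2 - 10*a + 24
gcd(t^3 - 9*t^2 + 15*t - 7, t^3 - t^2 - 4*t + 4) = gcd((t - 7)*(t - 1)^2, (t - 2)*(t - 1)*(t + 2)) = t - 1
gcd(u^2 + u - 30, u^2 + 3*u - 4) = 1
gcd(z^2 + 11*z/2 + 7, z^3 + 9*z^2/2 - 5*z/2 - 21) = z + 7/2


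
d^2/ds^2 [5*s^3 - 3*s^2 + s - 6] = 30*s - 6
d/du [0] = 0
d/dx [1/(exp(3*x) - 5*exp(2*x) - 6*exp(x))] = (-3*exp(2*x) + 10*exp(x) + 6)*exp(-x)/(-exp(2*x) + 5*exp(x) + 6)^2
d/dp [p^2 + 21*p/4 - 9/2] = 2*p + 21/4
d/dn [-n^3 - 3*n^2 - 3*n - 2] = -3*n^2 - 6*n - 3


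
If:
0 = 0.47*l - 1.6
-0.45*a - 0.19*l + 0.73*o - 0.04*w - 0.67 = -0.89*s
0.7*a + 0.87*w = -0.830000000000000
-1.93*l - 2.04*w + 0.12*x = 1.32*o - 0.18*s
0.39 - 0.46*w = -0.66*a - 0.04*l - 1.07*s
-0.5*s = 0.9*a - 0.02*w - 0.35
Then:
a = 1.80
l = 3.40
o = 5.99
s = -2.63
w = -2.40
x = 83.79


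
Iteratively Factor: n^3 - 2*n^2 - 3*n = (n + 1)*(n^2 - 3*n) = n*(n + 1)*(n - 3)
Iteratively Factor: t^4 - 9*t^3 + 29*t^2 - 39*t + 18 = (t - 1)*(t^3 - 8*t^2 + 21*t - 18) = (t - 3)*(t - 1)*(t^2 - 5*t + 6) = (t - 3)^2*(t - 1)*(t - 2)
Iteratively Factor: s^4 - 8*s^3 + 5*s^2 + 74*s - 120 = (s - 5)*(s^3 - 3*s^2 - 10*s + 24) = (s - 5)*(s + 3)*(s^2 - 6*s + 8) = (s - 5)*(s - 2)*(s + 3)*(s - 4)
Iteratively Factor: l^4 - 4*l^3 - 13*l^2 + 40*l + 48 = (l - 4)*(l^3 - 13*l - 12) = (l - 4)*(l + 1)*(l^2 - l - 12) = (l - 4)*(l + 1)*(l + 3)*(l - 4)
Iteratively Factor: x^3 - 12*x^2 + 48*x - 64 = (x - 4)*(x^2 - 8*x + 16) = (x - 4)^2*(x - 4)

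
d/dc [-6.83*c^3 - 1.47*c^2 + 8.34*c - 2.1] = -20.49*c^2 - 2.94*c + 8.34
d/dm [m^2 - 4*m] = 2*m - 4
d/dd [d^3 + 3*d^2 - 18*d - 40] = 3*d^2 + 6*d - 18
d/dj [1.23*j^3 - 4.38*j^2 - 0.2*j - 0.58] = 3.69*j^2 - 8.76*j - 0.2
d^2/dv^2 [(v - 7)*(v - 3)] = 2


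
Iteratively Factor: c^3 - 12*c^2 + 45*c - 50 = (c - 5)*(c^2 - 7*c + 10) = (c - 5)^2*(c - 2)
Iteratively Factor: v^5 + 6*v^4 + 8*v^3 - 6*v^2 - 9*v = (v + 3)*(v^4 + 3*v^3 - v^2 - 3*v) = v*(v + 3)*(v^3 + 3*v^2 - v - 3) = v*(v - 1)*(v + 3)*(v^2 + 4*v + 3) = v*(v - 1)*(v + 3)^2*(v + 1)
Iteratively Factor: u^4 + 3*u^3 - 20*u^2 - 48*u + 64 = (u + 4)*(u^3 - u^2 - 16*u + 16) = (u - 1)*(u + 4)*(u^2 - 16) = (u - 1)*(u + 4)^2*(u - 4)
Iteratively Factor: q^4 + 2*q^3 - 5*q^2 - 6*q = (q + 1)*(q^3 + q^2 - 6*q) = (q - 2)*(q + 1)*(q^2 + 3*q) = (q - 2)*(q + 1)*(q + 3)*(q)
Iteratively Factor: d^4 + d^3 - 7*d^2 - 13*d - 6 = (d + 1)*(d^3 - 7*d - 6) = (d + 1)*(d + 2)*(d^2 - 2*d - 3) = (d + 1)^2*(d + 2)*(d - 3)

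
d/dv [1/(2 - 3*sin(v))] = 3*cos(v)/(3*sin(v) - 2)^2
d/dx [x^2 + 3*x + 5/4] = 2*x + 3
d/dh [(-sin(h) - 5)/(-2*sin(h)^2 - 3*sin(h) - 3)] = (-20*sin(h) + cos(2*h) - 13)*cos(h)/(3*sin(h) - cos(2*h) + 4)^2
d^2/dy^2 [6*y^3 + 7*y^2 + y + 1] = 36*y + 14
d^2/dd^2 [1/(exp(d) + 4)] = (exp(d) - 4)*exp(d)/(exp(d) + 4)^3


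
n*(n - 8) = n^2 - 8*n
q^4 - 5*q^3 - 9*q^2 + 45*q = q*(q - 5)*(q - 3)*(q + 3)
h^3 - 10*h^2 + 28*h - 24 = (h - 6)*(h - 2)^2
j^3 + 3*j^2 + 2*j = j*(j + 1)*(j + 2)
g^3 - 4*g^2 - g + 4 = (g - 4)*(g - 1)*(g + 1)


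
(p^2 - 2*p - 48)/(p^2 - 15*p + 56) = (p + 6)/(p - 7)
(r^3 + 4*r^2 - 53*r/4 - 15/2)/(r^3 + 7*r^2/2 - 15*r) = (r + 1/2)/r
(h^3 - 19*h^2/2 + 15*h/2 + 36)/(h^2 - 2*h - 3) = (h^2 - 13*h/2 - 12)/(h + 1)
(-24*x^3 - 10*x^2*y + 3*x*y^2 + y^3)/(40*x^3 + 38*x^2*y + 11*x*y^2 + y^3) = (-3*x + y)/(5*x + y)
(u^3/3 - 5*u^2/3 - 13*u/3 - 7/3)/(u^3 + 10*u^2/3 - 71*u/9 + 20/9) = 3*(u^3 - 5*u^2 - 13*u - 7)/(9*u^3 + 30*u^2 - 71*u + 20)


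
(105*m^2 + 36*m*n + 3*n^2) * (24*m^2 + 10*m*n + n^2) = 2520*m^4 + 1914*m^3*n + 537*m^2*n^2 + 66*m*n^3 + 3*n^4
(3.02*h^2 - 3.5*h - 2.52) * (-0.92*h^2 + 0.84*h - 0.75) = -2.7784*h^4 + 5.7568*h^3 - 2.8866*h^2 + 0.5082*h + 1.89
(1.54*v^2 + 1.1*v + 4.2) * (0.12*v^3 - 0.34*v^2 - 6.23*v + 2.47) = 0.1848*v^5 - 0.3916*v^4 - 9.4642*v^3 - 4.4772*v^2 - 23.449*v + 10.374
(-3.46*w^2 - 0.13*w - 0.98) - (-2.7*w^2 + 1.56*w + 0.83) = -0.76*w^2 - 1.69*w - 1.81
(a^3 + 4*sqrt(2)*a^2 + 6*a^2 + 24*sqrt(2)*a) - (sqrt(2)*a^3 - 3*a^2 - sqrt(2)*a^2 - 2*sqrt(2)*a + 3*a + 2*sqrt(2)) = -sqrt(2)*a^3 + a^3 + 5*sqrt(2)*a^2 + 9*a^2 - 3*a + 26*sqrt(2)*a - 2*sqrt(2)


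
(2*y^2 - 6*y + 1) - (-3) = 2*y^2 - 6*y + 4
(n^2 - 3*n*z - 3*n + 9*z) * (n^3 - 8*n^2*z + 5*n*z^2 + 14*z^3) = n^5 - 11*n^4*z - 3*n^4 + 29*n^3*z^2 + 33*n^3*z - n^2*z^3 - 87*n^2*z^2 - 42*n*z^4 + 3*n*z^3 + 126*z^4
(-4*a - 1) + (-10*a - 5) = -14*a - 6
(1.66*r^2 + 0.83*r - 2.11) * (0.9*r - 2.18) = 1.494*r^3 - 2.8718*r^2 - 3.7084*r + 4.5998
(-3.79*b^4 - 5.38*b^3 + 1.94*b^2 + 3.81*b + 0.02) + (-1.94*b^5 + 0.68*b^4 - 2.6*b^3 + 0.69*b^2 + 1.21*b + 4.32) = -1.94*b^5 - 3.11*b^4 - 7.98*b^3 + 2.63*b^2 + 5.02*b + 4.34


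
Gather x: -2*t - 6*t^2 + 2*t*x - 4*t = -6*t^2 + 2*t*x - 6*t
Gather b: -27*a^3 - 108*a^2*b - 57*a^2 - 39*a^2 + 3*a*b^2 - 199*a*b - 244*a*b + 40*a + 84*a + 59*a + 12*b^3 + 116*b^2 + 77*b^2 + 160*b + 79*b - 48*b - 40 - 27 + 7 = -27*a^3 - 96*a^2 + 183*a + 12*b^3 + b^2*(3*a + 193) + b*(-108*a^2 - 443*a + 191) - 60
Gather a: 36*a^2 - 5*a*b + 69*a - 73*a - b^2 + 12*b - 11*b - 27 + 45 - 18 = 36*a^2 + a*(-5*b - 4) - b^2 + b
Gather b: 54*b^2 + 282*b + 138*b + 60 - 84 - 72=54*b^2 + 420*b - 96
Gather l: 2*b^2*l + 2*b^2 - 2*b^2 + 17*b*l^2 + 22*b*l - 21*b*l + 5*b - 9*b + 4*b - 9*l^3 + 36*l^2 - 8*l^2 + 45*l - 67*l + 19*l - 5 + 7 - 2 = -9*l^3 + l^2*(17*b + 28) + l*(2*b^2 + b - 3)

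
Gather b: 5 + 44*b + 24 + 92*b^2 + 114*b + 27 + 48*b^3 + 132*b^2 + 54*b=48*b^3 + 224*b^2 + 212*b + 56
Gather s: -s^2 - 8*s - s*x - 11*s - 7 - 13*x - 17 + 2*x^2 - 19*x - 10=-s^2 + s*(-x - 19) + 2*x^2 - 32*x - 34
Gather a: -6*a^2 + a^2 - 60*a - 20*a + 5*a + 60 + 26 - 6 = -5*a^2 - 75*a + 80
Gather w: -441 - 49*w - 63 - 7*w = -56*w - 504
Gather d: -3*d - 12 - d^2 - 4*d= -d^2 - 7*d - 12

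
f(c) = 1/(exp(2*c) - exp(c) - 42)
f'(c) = (-2*exp(2*c) + exp(c))/(exp(2*c) - exp(c) - 42)^2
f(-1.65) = -0.02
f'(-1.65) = 0.00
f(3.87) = 0.00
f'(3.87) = -0.00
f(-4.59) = -0.02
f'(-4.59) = 0.00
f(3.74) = 0.00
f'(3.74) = -0.00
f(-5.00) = -0.02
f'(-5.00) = 0.00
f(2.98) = 0.00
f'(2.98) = -0.01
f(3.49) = 0.00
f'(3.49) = -0.00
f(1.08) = -0.03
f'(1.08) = -0.01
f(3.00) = 0.00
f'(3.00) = -0.00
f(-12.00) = -0.02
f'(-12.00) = 0.00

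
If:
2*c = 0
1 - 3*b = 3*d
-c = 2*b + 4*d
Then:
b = 2/3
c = 0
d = -1/3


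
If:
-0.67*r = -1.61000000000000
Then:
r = 2.40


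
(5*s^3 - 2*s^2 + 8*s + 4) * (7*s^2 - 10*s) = 35*s^5 - 64*s^4 + 76*s^3 - 52*s^2 - 40*s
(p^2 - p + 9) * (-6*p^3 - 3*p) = -6*p^5 + 6*p^4 - 57*p^3 + 3*p^2 - 27*p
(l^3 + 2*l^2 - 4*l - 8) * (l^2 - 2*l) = l^5 - 8*l^3 + 16*l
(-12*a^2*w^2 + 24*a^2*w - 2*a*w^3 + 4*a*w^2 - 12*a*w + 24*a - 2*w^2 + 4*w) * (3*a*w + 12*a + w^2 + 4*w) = -36*a^3*w^3 - 72*a^3*w^2 + 288*a^3*w - 18*a^2*w^4 - 36*a^2*w^3 + 108*a^2*w^2 - 72*a^2*w + 288*a^2 - 2*a*w^5 - 4*a*w^4 - 2*a*w^3 - 36*a*w^2 + 144*a*w - 2*w^4 - 4*w^3 + 16*w^2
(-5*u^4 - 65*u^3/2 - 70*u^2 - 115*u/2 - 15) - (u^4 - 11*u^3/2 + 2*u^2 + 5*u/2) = -6*u^4 - 27*u^3 - 72*u^2 - 60*u - 15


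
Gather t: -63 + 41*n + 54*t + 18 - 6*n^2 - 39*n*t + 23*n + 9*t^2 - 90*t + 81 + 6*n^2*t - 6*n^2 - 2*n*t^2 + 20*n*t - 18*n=-12*n^2 + 46*n + t^2*(9 - 2*n) + t*(6*n^2 - 19*n - 36) + 36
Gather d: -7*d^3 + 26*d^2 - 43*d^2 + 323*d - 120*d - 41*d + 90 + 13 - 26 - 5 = -7*d^3 - 17*d^2 + 162*d + 72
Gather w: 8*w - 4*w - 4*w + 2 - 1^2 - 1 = 0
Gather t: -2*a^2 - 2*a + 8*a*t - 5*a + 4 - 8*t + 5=-2*a^2 - 7*a + t*(8*a - 8) + 9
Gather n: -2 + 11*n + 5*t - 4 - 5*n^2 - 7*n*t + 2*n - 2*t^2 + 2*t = -5*n^2 + n*(13 - 7*t) - 2*t^2 + 7*t - 6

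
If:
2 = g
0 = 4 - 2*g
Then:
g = 2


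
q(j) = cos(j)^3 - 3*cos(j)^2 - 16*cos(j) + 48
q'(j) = -3*sin(j)*cos(j)^2 + 6*sin(j)*cos(j) + 16*sin(j)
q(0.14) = 30.19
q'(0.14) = 2.65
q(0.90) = 37.14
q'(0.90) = 14.55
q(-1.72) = 50.31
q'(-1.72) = -14.87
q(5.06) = 42.24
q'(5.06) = -16.64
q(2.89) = 59.77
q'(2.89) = 1.84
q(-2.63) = 59.01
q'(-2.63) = -4.16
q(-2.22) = 56.36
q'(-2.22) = -8.98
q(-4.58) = 50.06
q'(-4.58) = 15.02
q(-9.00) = 59.33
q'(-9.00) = -3.31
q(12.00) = 32.96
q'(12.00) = -10.16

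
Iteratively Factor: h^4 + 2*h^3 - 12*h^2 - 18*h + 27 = (h + 3)*(h^3 - h^2 - 9*h + 9) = (h - 3)*(h + 3)*(h^2 + 2*h - 3) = (h - 3)*(h + 3)^2*(h - 1)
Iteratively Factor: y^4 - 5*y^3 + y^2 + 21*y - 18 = (y - 3)*(y^3 - 2*y^2 - 5*y + 6) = (y - 3)^2*(y^2 + y - 2) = (y - 3)^2*(y - 1)*(y + 2)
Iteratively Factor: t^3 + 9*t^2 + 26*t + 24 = (t + 3)*(t^2 + 6*t + 8) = (t + 3)*(t + 4)*(t + 2)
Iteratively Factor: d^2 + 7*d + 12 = (d + 3)*(d + 4)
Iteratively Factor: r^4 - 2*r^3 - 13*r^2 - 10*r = (r)*(r^3 - 2*r^2 - 13*r - 10) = r*(r + 2)*(r^2 - 4*r - 5) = r*(r + 1)*(r + 2)*(r - 5)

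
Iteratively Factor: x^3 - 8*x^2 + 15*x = (x - 5)*(x^2 - 3*x) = x*(x - 5)*(x - 3)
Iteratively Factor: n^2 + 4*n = (n + 4)*(n)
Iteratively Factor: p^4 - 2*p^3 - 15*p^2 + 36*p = (p + 4)*(p^3 - 6*p^2 + 9*p) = p*(p + 4)*(p^2 - 6*p + 9) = p*(p - 3)*(p + 4)*(p - 3)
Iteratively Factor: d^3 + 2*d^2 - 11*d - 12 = (d + 4)*(d^2 - 2*d - 3) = (d - 3)*(d + 4)*(d + 1)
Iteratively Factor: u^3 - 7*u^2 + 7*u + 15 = (u - 3)*(u^2 - 4*u - 5) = (u - 5)*(u - 3)*(u + 1)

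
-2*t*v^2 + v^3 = v^2*(-2*t + v)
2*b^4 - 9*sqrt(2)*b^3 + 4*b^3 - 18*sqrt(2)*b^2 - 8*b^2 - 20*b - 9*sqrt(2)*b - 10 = (b + 1)*(b - 5*sqrt(2))*(sqrt(2)*b + 1)*(sqrt(2)*b + sqrt(2))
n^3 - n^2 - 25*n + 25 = (n - 5)*(n - 1)*(n + 5)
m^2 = m^2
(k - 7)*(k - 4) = k^2 - 11*k + 28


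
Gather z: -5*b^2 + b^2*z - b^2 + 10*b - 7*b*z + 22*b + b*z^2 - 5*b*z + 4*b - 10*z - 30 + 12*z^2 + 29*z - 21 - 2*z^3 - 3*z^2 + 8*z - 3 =-6*b^2 + 36*b - 2*z^3 + z^2*(b + 9) + z*(b^2 - 12*b + 27) - 54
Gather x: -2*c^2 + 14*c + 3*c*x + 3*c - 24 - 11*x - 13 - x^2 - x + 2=-2*c^2 + 17*c - x^2 + x*(3*c - 12) - 35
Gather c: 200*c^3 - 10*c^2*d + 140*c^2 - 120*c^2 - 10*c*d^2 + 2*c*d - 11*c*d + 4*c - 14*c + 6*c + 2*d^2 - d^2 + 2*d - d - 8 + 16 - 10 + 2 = 200*c^3 + c^2*(20 - 10*d) + c*(-10*d^2 - 9*d - 4) + d^2 + d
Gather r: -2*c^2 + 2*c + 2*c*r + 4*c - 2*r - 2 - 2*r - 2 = -2*c^2 + 6*c + r*(2*c - 4) - 4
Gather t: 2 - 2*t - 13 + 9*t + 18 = 7*t + 7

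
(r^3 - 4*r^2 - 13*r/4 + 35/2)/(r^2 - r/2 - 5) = r - 7/2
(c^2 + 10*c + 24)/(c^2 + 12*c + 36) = (c + 4)/(c + 6)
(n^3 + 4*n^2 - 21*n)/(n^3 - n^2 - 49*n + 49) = n*(n - 3)/(n^2 - 8*n + 7)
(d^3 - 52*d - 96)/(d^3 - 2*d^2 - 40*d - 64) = (d + 6)/(d + 4)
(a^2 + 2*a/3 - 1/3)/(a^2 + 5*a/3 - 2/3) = (a + 1)/(a + 2)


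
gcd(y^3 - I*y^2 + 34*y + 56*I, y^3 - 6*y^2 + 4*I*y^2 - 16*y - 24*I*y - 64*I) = y + 4*I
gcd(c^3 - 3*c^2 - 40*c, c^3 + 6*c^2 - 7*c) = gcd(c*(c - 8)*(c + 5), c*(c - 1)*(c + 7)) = c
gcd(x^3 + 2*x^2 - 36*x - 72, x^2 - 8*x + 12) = x - 6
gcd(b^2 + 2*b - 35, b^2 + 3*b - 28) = b + 7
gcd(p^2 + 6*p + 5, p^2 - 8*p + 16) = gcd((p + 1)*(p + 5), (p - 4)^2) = 1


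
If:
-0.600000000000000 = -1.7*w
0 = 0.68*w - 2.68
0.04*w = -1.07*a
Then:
No Solution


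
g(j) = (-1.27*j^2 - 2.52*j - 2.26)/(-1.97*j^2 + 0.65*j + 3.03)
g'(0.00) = -0.67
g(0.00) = -0.75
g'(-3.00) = -0.03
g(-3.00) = 0.37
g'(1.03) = -11.35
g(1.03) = -3.85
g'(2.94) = -0.72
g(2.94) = 1.71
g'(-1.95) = 0.13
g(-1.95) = 0.38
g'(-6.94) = -0.02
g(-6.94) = 0.48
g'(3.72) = -0.31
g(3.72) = 1.34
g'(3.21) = -0.52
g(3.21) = 1.54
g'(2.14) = -3.22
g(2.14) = 2.93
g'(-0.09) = -0.54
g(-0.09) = -0.69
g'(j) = (-2.54*j - 2.52)/(-1.97*j^2 + 0.65*j + 3.03) + (3.94*j - 0.65)*(-1.27*j^2 - 2.52*j - 2.26)/(-1.97*j^2 + 0.65*j + 3.03)^2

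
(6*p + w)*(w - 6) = 6*p*w - 36*p + w^2 - 6*w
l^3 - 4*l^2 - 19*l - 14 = (l - 7)*(l + 1)*(l + 2)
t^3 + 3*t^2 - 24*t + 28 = (t - 2)^2*(t + 7)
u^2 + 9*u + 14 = (u + 2)*(u + 7)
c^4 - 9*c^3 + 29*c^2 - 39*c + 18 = (c - 3)^2*(c - 2)*(c - 1)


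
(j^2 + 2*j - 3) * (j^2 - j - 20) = j^4 + j^3 - 25*j^2 - 37*j + 60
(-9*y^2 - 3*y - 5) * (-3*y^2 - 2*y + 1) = 27*y^4 + 27*y^3 + 12*y^2 + 7*y - 5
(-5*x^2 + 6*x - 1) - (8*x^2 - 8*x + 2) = -13*x^2 + 14*x - 3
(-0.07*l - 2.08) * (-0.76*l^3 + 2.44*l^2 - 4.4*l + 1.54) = 0.0532*l^4 + 1.41*l^3 - 4.7672*l^2 + 9.0442*l - 3.2032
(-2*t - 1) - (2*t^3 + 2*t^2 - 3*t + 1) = -2*t^3 - 2*t^2 + t - 2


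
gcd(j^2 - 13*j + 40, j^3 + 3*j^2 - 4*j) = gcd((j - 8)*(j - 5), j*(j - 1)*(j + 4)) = 1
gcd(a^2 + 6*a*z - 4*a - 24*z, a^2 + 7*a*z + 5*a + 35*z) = 1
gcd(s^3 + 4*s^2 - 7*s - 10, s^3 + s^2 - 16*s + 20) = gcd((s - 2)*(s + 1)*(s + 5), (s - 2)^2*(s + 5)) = s^2 + 3*s - 10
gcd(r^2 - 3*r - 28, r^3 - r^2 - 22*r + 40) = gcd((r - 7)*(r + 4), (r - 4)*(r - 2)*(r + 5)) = 1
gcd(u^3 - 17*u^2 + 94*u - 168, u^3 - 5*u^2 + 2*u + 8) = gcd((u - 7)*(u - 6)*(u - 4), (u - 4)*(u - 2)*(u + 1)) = u - 4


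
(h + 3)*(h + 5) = h^2 + 8*h + 15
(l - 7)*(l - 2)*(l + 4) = l^3 - 5*l^2 - 22*l + 56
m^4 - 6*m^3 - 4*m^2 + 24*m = m*(m - 6)*(m - 2)*(m + 2)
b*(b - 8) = b^2 - 8*b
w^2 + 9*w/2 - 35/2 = (w - 5/2)*(w + 7)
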